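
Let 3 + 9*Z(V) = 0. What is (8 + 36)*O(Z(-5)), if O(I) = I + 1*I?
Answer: -88/3 ≈ -29.333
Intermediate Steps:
Z(V) = -1/3 (Z(V) = -1/3 + (1/9)*0 = -1/3 + 0 = -1/3)
O(I) = 2*I (O(I) = I + I = 2*I)
(8 + 36)*O(Z(-5)) = (8 + 36)*(2*(-1/3)) = 44*(-2/3) = -88/3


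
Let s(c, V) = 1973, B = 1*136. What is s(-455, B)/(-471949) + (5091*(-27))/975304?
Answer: -66796968485/460293747496 ≈ -0.14512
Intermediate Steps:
B = 136
s(-455, B)/(-471949) + (5091*(-27))/975304 = 1973/(-471949) + (5091*(-27))/975304 = 1973*(-1/471949) - 137457*1/975304 = -1973/471949 - 137457/975304 = -66796968485/460293747496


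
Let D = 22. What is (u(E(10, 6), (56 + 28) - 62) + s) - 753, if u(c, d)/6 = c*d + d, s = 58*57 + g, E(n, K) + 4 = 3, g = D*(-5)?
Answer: 2443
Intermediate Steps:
g = -110 (g = 22*(-5) = -110)
E(n, K) = -1 (E(n, K) = -4 + 3 = -1)
s = 3196 (s = 58*57 - 110 = 3306 - 110 = 3196)
u(c, d) = 6*d + 6*c*d (u(c, d) = 6*(c*d + d) = 6*(d + c*d) = 6*d + 6*c*d)
(u(E(10, 6), (56 + 28) - 62) + s) - 753 = (6*((56 + 28) - 62)*(1 - 1) + 3196) - 753 = (6*(84 - 62)*0 + 3196) - 753 = (6*22*0 + 3196) - 753 = (0 + 3196) - 753 = 3196 - 753 = 2443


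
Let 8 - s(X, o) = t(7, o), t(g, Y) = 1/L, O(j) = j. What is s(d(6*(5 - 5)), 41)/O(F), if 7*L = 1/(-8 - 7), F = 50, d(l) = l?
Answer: 113/50 ≈ 2.2600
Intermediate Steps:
L = -1/105 (L = 1/(7*(-8 - 7)) = (1/7)/(-15) = (1/7)*(-1/15) = -1/105 ≈ -0.0095238)
t(g, Y) = -105 (t(g, Y) = 1/(-1/105) = -105)
s(X, o) = 113 (s(X, o) = 8 - 1*(-105) = 8 + 105 = 113)
s(d(6*(5 - 5)), 41)/O(F) = 113/50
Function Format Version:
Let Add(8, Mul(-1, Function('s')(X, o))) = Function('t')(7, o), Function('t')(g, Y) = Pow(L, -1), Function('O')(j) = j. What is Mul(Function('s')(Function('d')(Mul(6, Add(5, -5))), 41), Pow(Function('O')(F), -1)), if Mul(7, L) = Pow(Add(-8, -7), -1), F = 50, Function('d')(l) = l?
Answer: Rational(113, 50) ≈ 2.2600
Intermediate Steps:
L = Rational(-1, 105) (L = Mul(Rational(1, 7), Pow(Add(-8, -7), -1)) = Mul(Rational(1, 7), Pow(-15, -1)) = Mul(Rational(1, 7), Rational(-1, 15)) = Rational(-1, 105) ≈ -0.0095238)
Function('t')(g, Y) = -105 (Function('t')(g, Y) = Pow(Rational(-1, 105), -1) = -105)
Function('s')(X, o) = 113 (Function('s')(X, o) = Add(8, Mul(-1, -105)) = Add(8, 105) = 113)
Mul(Function('s')(Function('d')(Mul(6, Add(5, -5))), 41), Pow(Function('O')(F), -1)) = Mul(113, Pow(50, -1)) = Mul(113, Rational(1, 50)) = Rational(113, 50)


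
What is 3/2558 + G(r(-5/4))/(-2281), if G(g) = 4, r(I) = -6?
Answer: -3389/5834798 ≈ -0.00058083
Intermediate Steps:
3/2558 + G(r(-5/4))/(-2281) = 3/2558 + 4/(-2281) = 3*(1/2558) + 4*(-1/2281) = 3/2558 - 4/2281 = -3389/5834798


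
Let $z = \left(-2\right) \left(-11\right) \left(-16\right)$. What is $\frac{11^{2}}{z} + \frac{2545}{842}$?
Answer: $\frac{36089}{13472} \approx 2.6788$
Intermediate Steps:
$z = -352$ ($z = 22 \left(-16\right) = -352$)
$\frac{11^{2}}{z} + \frac{2545}{842} = \frac{11^{2}}{-352} + \frac{2545}{842} = 121 \left(- \frac{1}{352}\right) + 2545 \cdot \frac{1}{842} = - \frac{11}{32} + \frac{2545}{842} = \frac{36089}{13472}$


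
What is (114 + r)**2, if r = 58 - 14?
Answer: 24964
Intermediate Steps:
r = 44
(114 + r)**2 = (114 + 44)**2 = 158**2 = 24964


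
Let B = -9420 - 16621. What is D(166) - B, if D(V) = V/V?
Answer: 26042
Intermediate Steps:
D(V) = 1
B = -26041
D(166) - B = 1 - 1*(-26041) = 1 + 26041 = 26042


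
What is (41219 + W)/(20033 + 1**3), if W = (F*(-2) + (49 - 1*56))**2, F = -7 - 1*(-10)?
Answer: 6898/3339 ≈ 2.0659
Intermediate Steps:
F = 3 (F = -7 + 10 = 3)
W = 169 (W = (3*(-2) + (49 - 1*56))**2 = (-6 + (49 - 56))**2 = (-6 - 7)**2 = (-13)**2 = 169)
(41219 + W)/(20033 + 1**3) = (41219 + 169)/(20033 + 1**3) = 41388/(20033 + 1) = 41388/20034 = 41388*(1/20034) = 6898/3339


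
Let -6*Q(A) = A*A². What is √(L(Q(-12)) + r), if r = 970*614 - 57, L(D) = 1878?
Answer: √597401 ≈ 772.92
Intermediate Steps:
Q(A) = -A³/6 (Q(A) = -A*A²/6 = -A³/6)
r = 595523 (r = 595580 - 57 = 595523)
√(L(Q(-12)) + r) = √(1878 + 595523) = √597401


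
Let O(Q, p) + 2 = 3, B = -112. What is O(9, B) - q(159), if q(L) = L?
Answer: -158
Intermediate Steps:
O(Q, p) = 1 (O(Q, p) = -2 + 3 = 1)
O(9, B) - q(159) = 1 - 1*159 = 1 - 159 = -158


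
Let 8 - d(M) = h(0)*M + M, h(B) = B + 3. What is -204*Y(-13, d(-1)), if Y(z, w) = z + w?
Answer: 204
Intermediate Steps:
h(B) = 3 + B
d(M) = 8 - 4*M (d(M) = 8 - ((3 + 0)*M + M) = 8 - (3*M + M) = 8 - 4*M)
Y(z, w) = w + z
-204*Y(-13, d(-1)) = -204*((8 - 4*(-1)) - 13) = -204*((8 + 4) - 13) = -204*(12 - 13) = -204*(-1) = 204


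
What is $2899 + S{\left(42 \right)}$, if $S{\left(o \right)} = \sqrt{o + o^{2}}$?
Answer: $2899 + \sqrt{1806} \approx 2941.5$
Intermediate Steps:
$2899 + S{\left(42 \right)} = 2899 + \sqrt{42 \left(1 + 42\right)} = 2899 + \sqrt{42 \cdot 43} = 2899 + \sqrt{1806}$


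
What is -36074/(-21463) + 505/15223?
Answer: 43076409/25133173 ≈ 1.7139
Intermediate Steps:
-36074/(-21463) + 505/15223 = -36074*(-1/21463) + 505*(1/15223) = 36074/21463 + 505/15223 = 43076409/25133173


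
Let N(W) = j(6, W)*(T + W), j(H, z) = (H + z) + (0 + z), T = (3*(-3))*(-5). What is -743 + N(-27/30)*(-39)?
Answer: -398329/50 ≈ -7966.6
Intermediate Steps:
T = 45 (T = -9*(-5) = 45)
j(H, z) = H + 2*z (j(H, z) = (H + z) + z = H + 2*z)
N(W) = (6 + 2*W)*(45 + W)
-743 + N(-27/30)*(-39) = -743 + (2*(3 - 27/30)*(45 - 27/30))*(-39) = -743 + (2*(3 - 27*1/30)*(45 - 27*1/30))*(-39) = -743 + (2*(3 - 9/10)*(45 - 9/10))*(-39) = -743 + (2*(21/10)*(441/10))*(-39) = -743 + (9261/50)*(-39) = -743 - 361179/50 = -398329/50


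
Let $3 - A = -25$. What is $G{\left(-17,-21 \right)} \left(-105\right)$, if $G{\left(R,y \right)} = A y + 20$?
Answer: $59640$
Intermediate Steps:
$A = 28$ ($A = 3 - -25 = 3 + 25 = 28$)
$G{\left(R,y \right)} = 20 + 28 y$ ($G{\left(R,y \right)} = 28 y + 20 = 20 + 28 y$)
$G{\left(-17,-21 \right)} \left(-105\right) = \left(20 + 28 \left(-21\right)\right) \left(-105\right) = \left(20 - 588\right) \left(-105\right) = \left(-568\right) \left(-105\right) = 59640$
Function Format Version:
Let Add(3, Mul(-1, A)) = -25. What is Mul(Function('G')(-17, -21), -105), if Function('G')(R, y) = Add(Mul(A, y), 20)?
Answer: 59640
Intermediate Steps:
A = 28 (A = Add(3, Mul(-1, -25)) = Add(3, 25) = 28)
Function('G')(R, y) = Add(20, Mul(28, y)) (Function('G')(R, y) = Add(Mul(28, y), 20) = Add(20, Mul(28, y)))
Mul(Function('G')(-17, -21), -105) = Mul(Add(20, Mul(28, -21)), -105) = Mul(Add(20, -588), -105) = Mul(-568, -105) = 59640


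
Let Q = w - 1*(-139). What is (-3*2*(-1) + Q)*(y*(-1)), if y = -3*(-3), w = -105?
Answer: -360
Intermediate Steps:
y = 9
Q = 34 (Q = -105 - 1*(-139) = -105 + 139 = 34)
(-3*2*(-1) + Q)*(y*(-1)) = (-3*2*(-1) + 34)*(9*(-1)) = (-6*(-1) + 34)*(-9) = (6 + 34)*(-9) = 40*(-9) = -360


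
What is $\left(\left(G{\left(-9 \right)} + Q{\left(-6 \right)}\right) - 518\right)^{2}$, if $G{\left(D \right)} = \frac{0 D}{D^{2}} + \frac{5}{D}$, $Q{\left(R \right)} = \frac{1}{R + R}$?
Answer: $\frac{348606241}{1296} \approx 2.6899 \cdot 10^{5}$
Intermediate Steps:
$Q{\left(R \right)} = \frac{1}{2 R}$
$G{\left(D \right)} = \frac{5}{D}$ ($G{\left(D \right)} = \frac{0}{D^{2}} + \frac{5}{D} = 0 + \frac{5}{D} = \frac{5}{D}$)
$\left(\left(G{\left(-9 \right)} + Q{\left(-6 \right)}\right) - 518\right)^{2} = \left(\left(\frac{5}{-9} + \frac{1}{2 \left(-6\right)}\right) - 518\right)^{2} = \left(\left(5 \left(- \frac{1}{9}\right) + \frac{1}{2} \left(- \frac{1}{6}\right)\right) - 518\right)^{2} = \left(\left(- \frac{5}{9} - \frac{1}{12}\right) - 518\right)^{2} = \left(- \frac{23}{36} - 518\right)^{2} = \left(- \frac{18671}{36}\right)^{2} = \frac{348606241}{1296}$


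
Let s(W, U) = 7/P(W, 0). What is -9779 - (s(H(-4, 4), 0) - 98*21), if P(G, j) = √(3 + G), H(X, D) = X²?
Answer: -7721 - 7*√19/19 ≈ -7722.6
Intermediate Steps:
s(W, U) = 7/√(3 + W) (s(W, U) = 7/(√(3 + W)) = 7/√(3 + W))
-9779 - (s(H(-4, 4), 0) - 98*21) = -9779 - (7/√(3 + (-4)²) - 98*21) = -9779 - (7/√(3 + 16) - 2058) = -9779 - (7/√19 - 2058) = -9779 - (7*(√19/19) - 2058) = -9779 - (7*√19/19 - 2058) = -9779 - (-2058 + 7*√19/19) = -9779 + (2058 - 7*√19/19) = -7721 - 7*√19/19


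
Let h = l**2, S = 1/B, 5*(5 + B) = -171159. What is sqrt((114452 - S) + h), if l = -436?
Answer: sqrt(557778936011063)/42796 ≈ 551.86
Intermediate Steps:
B = -171184/5 (B = -5 + (1/5)*(-171159) = -5 - 171159/5 = -171184/5 ≈ -34237.)
S = -5/171184 (S = 1/(-171184/5) = -5/171184 ≈ -2.9208e-5)
h = 190096 (h = (-436)**2 = 190096)
sqrt((114452 - S) + h) = sqrt((114452 - 1*(-5/171184)) + 190096) = sqrt((114452 + 5/171184) + 190096) = sqrt(19592351173/171184 + 190096) = sqrt(52133744837/171184) = sqrt(557778936011063)/42796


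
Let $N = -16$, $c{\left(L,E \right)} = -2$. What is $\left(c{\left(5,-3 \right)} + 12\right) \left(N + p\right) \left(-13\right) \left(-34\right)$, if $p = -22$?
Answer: $-167960$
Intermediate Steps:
$\left(c{\left(5,-3 \right)} + 12\right) \left(N + p\right) \left(-13\right) \left(-34\right) = \left(-2 + 12\right) \left(-16 - 22\right) \left(-13\right) \left(-34\right) = 10 \left(-38\right) \left(-13\right) \left(-34\right) = \left(-380\right) \left(-13\right) \left(-34\right) = 4940 \left(-34\right) = -167960$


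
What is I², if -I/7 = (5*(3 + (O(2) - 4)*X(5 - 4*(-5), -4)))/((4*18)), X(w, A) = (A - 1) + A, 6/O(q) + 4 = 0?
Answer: 1500625/2304 ≈ 651.31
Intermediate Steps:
O(q) = -3/2 (O(q) = 6/(-4 + 0) = 6/(-4) = 6*(-¼) = -3/2)
X(w, A) = -1 + 2*A (X(w, A) = (-1 + A) + A = -1 + 2*A)
I = -1225/48 (I = -7*5*(3 + (-3/2 - 4)*(-1 + 2*(-4)))/(4*18) = -7*5*(3 - 11*(-1 - 8)/2)/72 = -7*5*(3 - 11/2*(-9))/72 = -7*5*(3 + 99/2)/72 = -7*5*(105/2)/72 = -3675/(2*72) = -7*175/48 = -1225/48 ≈ -25.521)
I² = (-1225/48)² = 1500625/2304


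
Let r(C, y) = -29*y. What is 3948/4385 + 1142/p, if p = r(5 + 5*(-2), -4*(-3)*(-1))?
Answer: 3190787/762990 ≈ 4.1820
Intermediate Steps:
p = 348 (p = -29*(-4*(-3))*(-1) = -348*(-1) = -29*(-12) = 348)
3948/4385 + 1142/p = 3948/4385 + 1142/348 = 3948*(1/4385) + 1142*(1/348) = 3948/4385 + 571/174 = 3190787/762990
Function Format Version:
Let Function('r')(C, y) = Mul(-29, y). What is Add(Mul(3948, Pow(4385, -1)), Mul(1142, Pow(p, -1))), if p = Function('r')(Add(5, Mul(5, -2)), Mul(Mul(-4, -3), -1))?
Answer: Rational(3190787, 762990) ≈ 4.1820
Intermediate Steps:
p = 348 (p = Mul(-29, Mul(Mul(-4, -3), -1)) = Mul(-29, Mul(12, -1)) = Mul(-29, -12) = 348)
Add(Mul(3948, Pow(4385, -1)), Mul(1142, Pow(p, -1))) = Add(Mul(3948, Pow(4385, -1)), Mul(1142, Pow(348, -1))) = Add(Mul(3948, Rational(1, 4385)), Mul(1142, Rational(1, 348))) = Add(Rational(3948, 4385), Rational(571, 174)) = Rational(3190787, 762990)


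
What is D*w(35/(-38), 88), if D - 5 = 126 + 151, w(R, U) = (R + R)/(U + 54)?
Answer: -4935/1349 ≈ -3.6583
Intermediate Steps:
w(R, U) = 2*R/(54 + U) (w(R, U) = (2*R)/(54 + U) = 2*R/(54 + U))
D = 282 (D = 5 + (126 + 151) = 5 + 277 = 282)
D*w(35/(-38), 88) = 282*(2*(35/(-38))/(54 + 88)) = 282*(2*(35*(-1/38))/142) = 282*(2*(-35/38)*(1/142)) = 282*(-35/2698) = -4935/1349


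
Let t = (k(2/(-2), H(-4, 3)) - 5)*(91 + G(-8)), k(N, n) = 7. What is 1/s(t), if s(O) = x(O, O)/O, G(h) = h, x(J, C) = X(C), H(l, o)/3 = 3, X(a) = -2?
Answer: -83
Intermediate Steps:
H(l, o) = 9 (H(l, o) = 3*3 = 9)
x(J, C) = -2
t = 166 (t = (7 - 5)*(91 - 8) = 2*83 = 166)
s(O) = -2/O
1/s(t) = 1/(-2/166) = 1/(-2*1/166) = 1/(-1/83) = -83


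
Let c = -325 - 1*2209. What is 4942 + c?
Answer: 2408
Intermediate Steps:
c = -2534 (c = -325 - 2209 = -2534)
4942 + c = 4942 - 2534 = 2408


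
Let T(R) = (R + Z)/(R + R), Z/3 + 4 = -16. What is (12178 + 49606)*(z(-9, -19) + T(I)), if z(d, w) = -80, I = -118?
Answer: -288871092/59 ≈ -4.8961e+6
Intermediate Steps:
Z = -60 (Z = -12 + 3*(-16) = -12 - 48 = -60)
T(R) = (-60 + R)/(2*R) (T(R) = (R - 60)/(R + R) = (-60 + R)/((2*R)) = (-60 + R)*(1/(2*R)) = (-60 + R)/(2*R))
(12178 + 49606)*(z(-9, -19) + T(I)) = (12178 + 49606)*(-80 + (½)*(-60 - 118)/(-118)) = 61784*(-80 + (½)*(-1/118)*(-178)) = 61784*(-80 + 89/118) = 61784*(-9351/118) = -288871092/59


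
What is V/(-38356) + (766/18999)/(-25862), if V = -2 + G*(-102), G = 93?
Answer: 582739963081/2355787825641 ≈ 0.24737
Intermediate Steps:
V = -9488 (V = -2 + 93*(-102) = -2 - 9486 = -9488)
V/(-38356) + (766/18999)/(-25862) = -9488/(-38356) + (766/18999)/(-25862) = -9488*(-1/38356) + (766*(1/18999))*(-1/25862) = 2372/9589 + (766/18999)*(-1/25862) = 2372/9589 - 383/245676069 = 582739963081/2355787825641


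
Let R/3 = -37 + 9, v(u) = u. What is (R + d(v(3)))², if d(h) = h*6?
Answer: 4356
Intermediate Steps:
d(h) = 6*h
R = -84 (R = 3*(-37 + 9) = 3*(-28) = -84)
(R + d(v(3)))² = (-84 + 6*3)² = (-84 + 18)² = (-66)² = 4356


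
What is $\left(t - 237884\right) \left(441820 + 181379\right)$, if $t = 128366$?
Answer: $-68251508082$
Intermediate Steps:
$\left(t - 237884\right) \left(441820 + 181379\right) = \left(128366 - 237884\right) \left(441820 + 181379\right) = \left(-109518\right) 623199 = -68251508082$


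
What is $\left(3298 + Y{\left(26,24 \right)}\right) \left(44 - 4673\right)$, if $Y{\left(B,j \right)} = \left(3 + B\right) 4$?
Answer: $-15803406$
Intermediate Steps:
$Y{\left(B,j \right)} = 12 + 4 B$
$\left(3298 + Y{\left(26,24 \right)}\right) \left(44 - 4673\right) = \left(3298 + \left(12 + 4 \cdot 26\right)\right) \left(44 - 4673\right) = \left(3298 + \left(12 + 104\right)\right) \left(-4629\right) = \left(3298 + 116\right) \left(-4629\right) = 3414 \left(-4629\right) = -15803406$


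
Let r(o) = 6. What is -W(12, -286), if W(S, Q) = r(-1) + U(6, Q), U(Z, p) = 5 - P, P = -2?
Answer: -13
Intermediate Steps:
U(Z, p) = 7 (U(Z, p) = 5 - 1*(-2) = 5 + 2 = 7)
W(S, Q) = 13 (W(S, Q) = 6 + 7 = 13)
-W(12, -286) = -1*13 = -13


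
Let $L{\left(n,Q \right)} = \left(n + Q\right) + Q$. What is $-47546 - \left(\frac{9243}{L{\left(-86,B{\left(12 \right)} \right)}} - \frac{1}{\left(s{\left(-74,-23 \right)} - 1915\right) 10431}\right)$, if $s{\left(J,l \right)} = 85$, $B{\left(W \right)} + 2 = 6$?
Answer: $- \frac{452665371038}{9544365} \approx -47428.0$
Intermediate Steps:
$B{\left(W \right)} = 4$ ($B{\left(W \right)} = -2 + 6 = 4$)
$L{\left(n,Q \right)} = n + 2 Q$ ($L{\left(n,Q \right)} = \left(Q + n\right) + Q = n + 2 Q$)
$-47546 - \left(\frac{9243}{L{\left(-86,B{\left(12 \right)} \right)}} - \frac{1}{\left(s{\left(-74,-23 \right)} - 1915\right) 10431}\right) = -47546 - \left(\frac{9243}{-86 + 2 \cdot 4} - \frac{1}{\left(85 - 1915\right) 10431}\right) = -47546 - \left(\frac{9243}{-86 + 8} - \frac{1}{-1830} \cdot \frac{1}{10431}\right) = -47546 - \left(\frac{1}{19088730} + \frac{9243}{-78}\right) = -47546 - - \frac{1131007252}{9544365} = -47546 + \left(\frac{237}{2} - \frac{1}{19088730}\right) = -47546 + \frac{1131007252}{9544365} = - \frac{452665371038}{9544365}$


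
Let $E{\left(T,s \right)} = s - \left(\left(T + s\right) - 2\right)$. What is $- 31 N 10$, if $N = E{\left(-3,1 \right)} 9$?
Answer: $-13950$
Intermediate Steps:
$E{\left(T,s \right)} = 2 - T$ ($E{\left(T,s \right)} = s - \left(-2 + T + s\right) = 2 - T$)
$N = 45$ ($N = \left(2 - -3\right) 9 = \left(2 + 3\right) 9 = 5 \cdot 9 = 45$)
$- 31 N 10 = \left(-31\right) 45 \cdot 10 = \left(-1395\right) 10 = -13950$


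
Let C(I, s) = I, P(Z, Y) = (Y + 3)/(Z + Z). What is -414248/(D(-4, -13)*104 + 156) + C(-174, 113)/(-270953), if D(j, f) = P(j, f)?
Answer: -56120844290/38746279 ≈ -1448.4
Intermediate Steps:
P(Z, Y) = (3 + Y)/(2*Z) (P(Z, Y) = (3 + Y)/((2*Z)) = (3 + Y)*(1/(2*Z)) = (3 + Y)/(2*Z))
D(j, f) = (3 + f)/(2*j)
-414248/(D(-4, -13)*104 + 156) + C(-174, 113)/(-270953) = -414248/(((1/2)*(3 - 13)/(-4))*104 + 156) - 174/(-270953) = -414248/(((1/2)*(-1/4)*(-10))*104 + 156) - 174*(-1/270953) = -414248/((5/4)*104 + 156) + 174/270953 = -414248/(130 + 156) + 174/270953 = -414248/286 + 174/270953 = -414248*1/286 + 174/270953 = -207124/143 + 174/270953 = -56120844290/38746279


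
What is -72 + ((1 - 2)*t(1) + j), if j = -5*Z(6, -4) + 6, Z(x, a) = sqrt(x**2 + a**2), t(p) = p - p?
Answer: -66 - 10*sqrt(13) ≈ -102.06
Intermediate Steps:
t(p) = 0
Z(x, a) = sqrt(a**2 + x**2)
j = 6 - 10*sqrt(13) (j = -5*sqrt((-4)**2 + 6**2) + 6 = -5*sqrt(16 + 36) + 6 = -10*sqrt(13) + 6 = 6 - 10*sqrt(13) ≈ -30.056)
-72 + ((1 - 2)*t(1) + j) = -72 + ((1 - 2)*0 + (6 - 10*sqrt(13))) = -72 + (-1*0 + (6 - 10*sqrt(13))) = -72 + (0 + (6 - 10*sqrt(13))) = -72 + (6 - 10*sqrt(13)) = -66 - 10*sqrt(13)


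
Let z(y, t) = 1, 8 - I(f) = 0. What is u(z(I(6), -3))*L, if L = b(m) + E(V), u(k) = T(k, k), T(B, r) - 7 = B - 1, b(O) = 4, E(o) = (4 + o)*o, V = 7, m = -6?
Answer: 567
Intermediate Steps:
I(f) = 8 (I(f) = 8 - 1*0 = 8 + 0 = 8)
E(o) = o*(4 + o)
T(B, r) = 6 + B (T(B, r) = 7 + (B - 1) = 7 + (-1 + B) = 6 + B)
u(k) = 6 + k
L = 81 (L = 4 + 7*(4 + 7) = 4 + 7*11 = 4 + 77 = 81)
u(z(I(6), -3))*L = (6 + 1)*81 = 7*81 = 567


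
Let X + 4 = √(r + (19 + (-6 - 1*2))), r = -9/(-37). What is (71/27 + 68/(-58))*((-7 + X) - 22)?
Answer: -12551/261 + 4564*√962/28971 ≈ -43.202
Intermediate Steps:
r = 9/37 (r = -9*(-1/37) = 9/37 ≈ 0.24324)
X = -4 + 4*√962/37 (X = -4 + √(9/37 + (19 + (-6 - 1*2))) = -4 + √(9/37 + (19 + (-6 - 2))) = -4 + √(9/37 + (19 - 8)) = -4 + √(9/37 + 11) = -4 + √(416/37) = -4 + 4*√962/37 ≈ -0.64691)
(71/27 + 68/(-58))*((-7 + X) - 22) = (71/27 + 68/(-58))*((-7 + (-4 + 4*√962/37)) - 22) = (71*(1/27) + 68*(-1/58))*((-11 + 4*√962/37) - 22) = (71/27 - 34/29)*(-33 + 4*√962/37) = 1141*(-33 + 4*√962/37)/783 = -12551/261 + 4564*√962/28971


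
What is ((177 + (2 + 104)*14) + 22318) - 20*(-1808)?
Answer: 60139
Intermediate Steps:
((177 + (2 + 104)*14) + 22318) - 20*(-1808) = ((177 + 106*14) + 22318) + 36160 = ((177 + 1484) + 22318) + 36160 = (1661 + 22318) + 36160 = 23979 + 36160 = 60139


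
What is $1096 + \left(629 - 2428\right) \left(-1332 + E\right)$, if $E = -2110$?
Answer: $6193254$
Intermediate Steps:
$1096 + \left(629 - 2428\right) \left(-1332 + E\right) = 1096 + \left(629 - 2428\right) \left(-1332 - 2110\right) = 1096 - -6192158 = 1096 + 6192158 = 6193254$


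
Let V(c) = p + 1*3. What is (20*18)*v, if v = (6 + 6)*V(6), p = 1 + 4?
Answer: 34560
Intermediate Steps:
p = 5
V(c) = 8 (V(c) = 5 + 1*3 = 5 + 3 = 8)
v = 96 (v = (6 + 6)*8 = 12*8 = 96)
(20*18)*v = (20*18)*96 = 360*96 = 34560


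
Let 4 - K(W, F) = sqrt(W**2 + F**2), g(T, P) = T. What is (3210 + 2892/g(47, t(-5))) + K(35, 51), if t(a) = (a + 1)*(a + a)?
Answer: 153950/47 - sqrt(3826) ≈ 3213.7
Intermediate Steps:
t(a) = 2*a*(1 + a) (t(a) = (1 + a)*(2*a) = 2*a*(1 + a))
K(W, F) = 4 - sqrt(F**2 + W**2) (K(W, F) = 4 - sqrt(W**2 + F**2) = 4 - sqrt(F**2 + W**2))
(3210 + 2892/g(47, t(-5))) + K(35, 51) = (3210 + 2892/47) + (4 - sqrt(51**2 + 35**2)) = (3210 + 2892*(1/47)) + (4 - sqrt(2601 + 1225)) = (3210 + 2892/47) + (4 - sqrt(3826)) = 153762/47 + (4 - sqrt(3826)) = 153950/47 - sqrt(3826)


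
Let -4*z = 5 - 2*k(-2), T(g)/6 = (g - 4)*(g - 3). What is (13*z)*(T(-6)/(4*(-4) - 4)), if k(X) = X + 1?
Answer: 2457/4 ≈ 614.25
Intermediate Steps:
k(X) = 1 + X
T(g) = 6*(-4 + g)*(-3 + g) (T(g) = 6*((g - 4)*(g - 3)) = 6*((-4 + g)*(-3 + g)) = 6*(-4 + g)*(-3 + g))
z = -7/4 (z = -(5 - 2*(1 - 2))/4 = -(5 - 2*(-1))/4 = -(5 + 2)/4 = -¼*7 = -7/4 ≈ -1.7500)
(13*z)*(T(-6)/(4*(-4) - 4)) = (13*(-7/4))*((72 - 42*(-6) + 6*(-6)²)/(4*(-4) - 4)) = -91*(72 + 252 + 6*36)/(4*(-16 - 4)) = -91*(72 + 252 + 216)/(4*(-20)) = -12285*(-1)/20 = -91/4*(-27) = 2457/4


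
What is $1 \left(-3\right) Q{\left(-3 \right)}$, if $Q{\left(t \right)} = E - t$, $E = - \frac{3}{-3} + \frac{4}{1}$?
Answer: $-24$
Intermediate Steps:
$E = 5$ ($E = \left(-3\right) \left(- \frac{1}{3}\right) + 4 \cdot 1 = 1 + 4 = 5$)
$Q{\left(t \right)} = 5 - t$
$1 \left(-3\right) Q{\left(-3 \right)} = 1 \left(-3\right) \left(5 - -3\right) = - 3 \left(5 + 3\right) = \left(-3\right) 8 = -24$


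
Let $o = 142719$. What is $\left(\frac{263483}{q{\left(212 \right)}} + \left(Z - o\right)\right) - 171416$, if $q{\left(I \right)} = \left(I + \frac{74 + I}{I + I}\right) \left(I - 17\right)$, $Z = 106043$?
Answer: $- \frac{1829481722384}{8791965} \approx -2.0809 \cdot 10^{5}$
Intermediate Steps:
$q{\left(I \right)} = \left(-17 + I\right) \left(I + \frac{74 + I}{2 I}\right)$ ($q{\left(I \right)} = \left(I + \frac{74 + I}{2 I}\right) \left(-17 + I\right) = \left(-17 + I\right) \left(I + \frac{74 + I}{2 I}\right)$)
$\left(\frac{263483}{q{\left(212 \right)}} + \left(Z - o\right)\right) - 171416 = \left(\frac{263483}{\frac{57}{2} + 212^{2} - \frac{629}{212} - 3498} + \left(106043 - 142719\right)\right) - 171416 = \left(\frac{263483}{\frac{57}{2} + 44944 - \frac{629}{212} - 3498} + \left(106043 - 142719\right)\right) - 171416 = \left(\frac{263483}{\frac{57}{2} + 44944 - \frac{629}{212} - 3498} - 36676\right) - 171416 = \left(\frac{263483}{\frac{8791965}{212}} - 36676\right) - 171416 = \left(263483 \cdot \frac{212}{8791965} - 36676\right) - 171416 = \left(\frac{55858396}{8791965} - 36676\right) - 171416 = - \frac{322398249944}{8791965} - 171416 = - \frac{1829481722384}{8791965}$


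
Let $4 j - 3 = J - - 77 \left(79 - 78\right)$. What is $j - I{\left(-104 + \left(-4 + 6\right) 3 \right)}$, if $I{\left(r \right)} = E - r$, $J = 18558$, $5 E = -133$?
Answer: $\frac{45881}{10} \approx 4588.1$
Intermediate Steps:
$E = - \frac{133}{5}$ ($E = \frac{1}{5} \left(-133\right) = - \frac{133}{5} \approx -26.6$)
$I{\left(r \right)} = - \frac{133}{5} - r$
$j = \frac{9319}{2}$ ($j = \frac{3}{4} + \frac{18558 - - 77 \left(79 - 78\right)}{4} = \frac{3}{4} + \frac{18558 - \left(-77\right) 1}{4} = \frac{3}{4} + \frac{18558 - -77}{4} = \frac{3}{4} + \frac{18558 + 77}{4} = \frac{3}{4} + \frac{1}{4} \cdot 18635 = \frac{3}{4} + \frac{18635}{4} = \frac{9319}{2} \approx 4659.5$)
$j - I{\left(-104 + \left(-4 + 6\right) 3 \right)} = \frac{9319}{2} - \left(- \frac{133}{5} - \left(-104 + \left(-4 + 6\right) 3\right)\right) = \frac{9319}{2} - \left(- \frac{133}{5} - \left(-104 + 2 \cdot 3\right)\right) = \frac{9319}{2} - \left(- \frac{133}{5} - \left(-104 + 6\right)\right) = \frac{9319}{2} - \left(- \frac{133}{5} - -98\right) = \frac{9319}{2} - \left(- \frac{133}{5} + 98\right) = \frac{9319}{2} - \frac{357}{5} = \frac{45881}{10}$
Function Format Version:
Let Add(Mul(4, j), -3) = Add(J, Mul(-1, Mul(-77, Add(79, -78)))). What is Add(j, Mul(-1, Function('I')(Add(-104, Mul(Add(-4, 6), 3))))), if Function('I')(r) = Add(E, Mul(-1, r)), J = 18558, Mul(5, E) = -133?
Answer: Rational(45881, 10) ≈ 4588.1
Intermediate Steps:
E = Rational(-133, 5) (E = Mul(Rational(1, 5), -133) = Rational(-133, 5) ≈ -26.600)
Function('I')(r) = Add(Rational(-133, 5), Mul(-1, r))
j = Rational(9319, 2) (j = Add(Rational(3, 4), Mul(Rational(1, 4), Add(18558, Mul(-1, Mul(-77, Add(79, -78)))))) = Add(Rational(3, 4), Mul(Rational(1, 4), Add(18558, Mul(-1, Mul(-77, 1))))) = Add(Rational(3, 4), Mul(Rational(1, 4), Add(18558, Mul(-1, -77)))) = Add(Rational(3, 4), Mul(Rational(1, 4), Add(18558, 77))) = Add(Rational(3, 4), Mul(Rational(1, 4), 18635)) = Add(Rational(3, 4), Rational(18635, 4)) = Rational(9319, 2) ≈ 4659.5)
Add(j, Mul(-1, Function('I')(Add(-104, Mul(Add(-4, 6), 3))))) = Add(Rational(9319, 2), Mul(-1, Add(Rational(-133, 5), Mul(-1, Add(-104, Mul(Add(-4, 6), 3)))))) = Add(Rational(9319, 2), Mul(-1, Add(Rational(-133, 5), Mul(-1, Add(-104, Mul(2, 3)))))) = Add(Rational(9319, 2), Mul(-1, Add(Rational(-133, 5), Mul(-1, Add(-104, 6))))) = Add(Rational(9319, 2), Mul(-1, Add(Rational(-133, 5), Mul(-1, -98)))) = Add(Rational(9319, 2), Mul(-1, Add(Rational(-133, 5), 98))) = Add(Rational(9319, 2), Mul(-1, Rational(357, 5))) = Add(Rational(9319, 2), Rational(-357, 5)) = Rational(45881, 10)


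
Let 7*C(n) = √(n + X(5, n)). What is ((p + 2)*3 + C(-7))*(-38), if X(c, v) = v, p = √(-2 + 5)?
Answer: -228 - 114*√3 - 38*I*√14/7 ≈ -425.45 - 20.312*I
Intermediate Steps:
p = √3 ≈ 1.7320
C(n) = √2*√n/7 (C(n) = √(n + n)/7 = √(2*n)/7 = (√2*√n)/7 = √2*√n/7)
((p + 2)*3 + C(-7))*(-38) = ((√3 + 2)*3 + √2*√(-7)/7)*(-38) = ((2 + √3)*3 + √2*(I*√7)/7)*(-38) = ((6 + 3*√3) + I*√14/7)*(-38) = (6 + 3*√3 + I*√14/7)*(-38) = -228 - 114*√3 - 38*I*√14/7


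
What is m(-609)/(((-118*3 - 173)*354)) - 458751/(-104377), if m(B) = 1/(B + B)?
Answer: 480372852613/109296496764 ≈ 4.3951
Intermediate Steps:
m(B) = 1/(2*B)
m(-609)/(((-118*3 - 173)*354)) - 458751/(-104377) = ((½)/(-609))/(((-118*3 - 173)*354)) - 458751/(-104377) = ((½)*(-1/609))/(((-354 - 173)*354)) - 458751*(-1/104377) = -1/(1218*((-527*354))) + 458751/104377 = -1/1218/(-186558) + 458751/104377 = -1/1218*(-1/186558) + 458751/104377 = 1/227227644 + 458751/104377 = 480372852613/109296496764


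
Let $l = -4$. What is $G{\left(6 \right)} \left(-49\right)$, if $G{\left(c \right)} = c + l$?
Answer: $-98$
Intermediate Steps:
$G{\left(c \right)} = -4 + c$ ($G{\left(c \right)} = c - 4 = -4 + c$)
$G{\left(6 \right)} \left(-49\right) = \left(-4 + 6\right) \left(-49\right) = 2 \left(-49\right) = -98$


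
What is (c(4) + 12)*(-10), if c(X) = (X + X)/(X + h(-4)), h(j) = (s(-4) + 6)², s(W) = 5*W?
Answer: -602/5 ≈ -120.40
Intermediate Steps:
h(j) = 196 (h(j) = (5*(-4) + 6)² = (-20 + 6)² = (-14)² = 196)
c(X) = 2*X/(196 + X) (c(X) = (X + X)/(X + 196) = (2*X)/(196 + X) = 2*X/(196 + X))
(c(4) + 12)*(-10) = (2*4/(196 + 4) + 12)*(-10) = (2*4/200 + 12)*(-10) = (2*4*(1/200) + 12)*(-10) = (1/25 + 12)*(-10) = (301/25)*(-10) = -602/5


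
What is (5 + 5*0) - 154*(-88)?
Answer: 13557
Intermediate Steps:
(5 + 5*0) - 154*(-88) = (5 + 0) + 13552 = 5 + 13552 = 13557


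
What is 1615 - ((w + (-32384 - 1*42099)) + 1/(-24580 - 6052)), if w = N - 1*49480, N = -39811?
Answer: 5066195849/30632 ≈ 1.6539e+5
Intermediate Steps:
w = -89291 (w = -39811 - 1*49480 = -39811 - 49480 = -89291)
1615 - ((w + (-32384 - 1*42099)) + 1/(-24580 - 6052)) = 1615 - ((-89291 + (-32384 - 1*42099)) + 1/(-24580 - 6052)) = 1615 - ((-89291 + (-32384 - 42099)) + 1/(-30632)) = 1615 - ((-89291 - 74483) - 1/30632) = 1615 - (-163774 - 1/30632) = 1615 - 1*(-5016725169/30632) = 1615 + 5016725169/30632 = 5066195849/30632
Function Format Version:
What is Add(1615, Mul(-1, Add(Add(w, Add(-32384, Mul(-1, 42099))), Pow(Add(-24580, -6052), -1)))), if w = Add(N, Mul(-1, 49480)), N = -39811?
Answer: Rational(5066195849, 30632) ≈ 1.6539e+5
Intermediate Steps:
w = -89291 (w = Add(-39811, Mul(-1, 49480)) = Add(-39811, -49480) = -89291)
Add(1615, Mul(-1, Add(Add(w, Add(-32384, Mul(-1, 42099))), Pow(Add(-24580, -6052), -1)))) = Add(1615, Mul(-1, Add(Add(-89291, Add(-32384, Mul(-1, 42099))), Pow(Add(-24580, -6052), -1)))) = Add(1615, Mul(-1, Add(Add(-89291, Add(-32384, -42099)), Pow(-30632, -1)))) = Add(1615, Mul(-1, Add(Add(-89291, -74483), Rational(-1, 30632)))) = Add(1615, Mul(-1, Add(-163774, Rational(-1, 30632)))) = Add(1615, Mul(-1, Rational(-5016725169, 30632))) = Add(1615, Rational(5016725169, 30632)) = Rational(5066195849, 30632)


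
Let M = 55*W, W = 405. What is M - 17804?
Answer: 4471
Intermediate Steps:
M = 22275 (M = 55*405 = 22275)
M - 17804 = 22275 - 17804 = 4471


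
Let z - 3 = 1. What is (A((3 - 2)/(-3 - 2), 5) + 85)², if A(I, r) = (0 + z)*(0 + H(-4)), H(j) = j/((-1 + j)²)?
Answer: 4447881/625 ≈ 7116.6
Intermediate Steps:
z = 4 (z = 3 + 1 = 4)
H(j) = j/(-1 + j)²
A(I, r) = -16/25 (A(I, r) = (0 + 4)*(0 - 4/(-1 - 4)²) = 4*(0 - 4/(-5)²) = 4*(0 - 4*1/25) = 4*(0 - 4/25) = 4*(-4/25) = -16/25)
(A((3 - 2)/(-3 - 2), 5) + 85)² = (-16/25 + 85)² = (2109/25)² = 4447881/625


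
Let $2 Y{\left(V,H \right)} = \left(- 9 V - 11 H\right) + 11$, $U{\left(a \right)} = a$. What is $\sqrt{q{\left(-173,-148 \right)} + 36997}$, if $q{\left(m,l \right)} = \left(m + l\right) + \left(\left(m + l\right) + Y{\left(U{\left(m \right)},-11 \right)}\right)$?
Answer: $\frac{\sqrt{148798}}{2} \approx 192.87$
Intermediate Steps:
$Y{\left(V,H \right)} = \frac{11}{2} - \frac{11 H}{2} - \frac{9 V}{2}$ ($Y{\left(V,H \right)} = \frac{\left(- 9 V - 11 H\right) + 11}{2} = \frac{\left(- 11 H - 9 V\right) + 11}{2} = \frac{11 - 11 H - 9 V}{2} = \frac{11}{2} - \frac{11 H}{2} - \frac{9 V}{2}$)
$q{\left(m,l \right)} = 66 + 2 l - \frac{5 m}{2}$ ($q{\left(m,l \right)} = \left(m + l\right) - \left(-66 - l + \frac{7 m}{2}\right) = \left(l + m\right) + \left(\left(l + m\right) + \left(\frac{11}{2} + \frac{121}{2} - \frac{9 m}{2}\right)\right) = \left(l + m\right) - \left(-66 - l + \frac{7 m}{2}\right) = \left(l + m\right) + \left(66 + l - \frac{7 m}{2}\right) = 66 + 2 l - \frac{5 m}{2}$)
$\sqrt{q{\left(-173,-148 \right)} + 36997} = \sqrt{\left(66 + 2 \left(-148\right) - - \frac{865}{2}\right) + 36997} = \sqrt{\left(66 - 296 + \frac{865}{2}\right) + 36997} = \sqrt{\frac{405}{2} + 36997} = \sqrt{\frac{74399}{2}} = \frac{\sqrt{148798}}{2}$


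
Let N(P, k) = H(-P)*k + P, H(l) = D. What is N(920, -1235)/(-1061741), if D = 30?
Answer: 36130/1061741 ≈ 0.034029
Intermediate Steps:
H(l) = 30
N(P, k) = P + 30*k (N(P, k) = 30*k + P = P + 30*k)
N(920, -1235)/(-1061741) = (920 + 30*(-1235))/(-1061741) = (920 - 37050)*(-1/1061741) = -36130*(-1/1061741) = 36130/1061741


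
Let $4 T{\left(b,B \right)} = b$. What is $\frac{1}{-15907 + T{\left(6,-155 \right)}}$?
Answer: $- \frac{2}{31811} \approx -6.2871 \cdot 10^{-5}$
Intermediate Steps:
$T{\left(b,B \right)} = \frac{b}{4}$
$\frac{1}{-15907 + T{\left(6,-155 \right)}} = \frac{1}{-15907 + \frac{1}{4} \cdot 6} = \frac{1}{-15907 + \frac{3}{2}} = \frac{1}{- \frac{31811}{2}} = - \frac{2}{31811}$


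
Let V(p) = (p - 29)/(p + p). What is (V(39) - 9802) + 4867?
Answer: -192460/39 ≈ -4934.9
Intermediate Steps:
V(p) = (-29 + p)/(2*p) (V(p) = (-29 + p)/((2*p)) = (-29 + p)*(1/(2*p)) = (-29 + p)/(2*p))
(V(39) - 9802) + 4867 = ((½)*(-29 + 39)/39 - 9802) + 4867 = ((½)*(1/39)*10 - 9802) + 4867 = (5/39 - 9802) + 4867 = -382273/39 + 4867 = -192460/39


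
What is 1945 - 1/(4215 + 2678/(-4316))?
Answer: 1360696549/699587 ≈ 1945.0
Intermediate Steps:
1945 - 1/(4215 + 2678/(-4316)) = 1945 - 1/(4215 + 2678*(-1/4316)) = 1945 - 1/(4215 - 103/166) = 1945 - 1/699587/166 = 1945 - 1*166/699587 = 1945 - 166/699587 = 1360696549/699587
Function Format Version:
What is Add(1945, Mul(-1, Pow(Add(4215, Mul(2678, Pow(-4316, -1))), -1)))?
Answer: Rational(1360696549, 699587) ≈ 1945.0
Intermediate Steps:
Add(1945, Mul(-1, Pow(Add(4215, Mul(2678, Pow(-4316, -1))), -1))) = Add(1945, Mul(-1, Pow(Add(4215, Mul(2678, Rational(-1, 4316))), -1))) = Add(1945, Mul(-1, Pow(Add(4215, Rational(-103, 166)), -1))) = Add(1945, Mul(-1, Pow(Rational(699587, 166), -1))) = Add(1945, Mul(-1, Rational(166, 699587))) = Add(1945, Rational(-166, 699587)) = Rational(1360696549, 699587)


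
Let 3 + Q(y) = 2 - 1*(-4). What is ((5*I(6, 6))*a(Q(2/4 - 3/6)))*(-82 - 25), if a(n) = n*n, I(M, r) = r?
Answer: -28890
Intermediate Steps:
Q(y) = 3 (Q(y) = -3 + (2 - 1*(-4)) = -3 + (2 + 4) = -3 + 6 = 3)
a(n) = n**2
((5*I(6, 6))*a(Q(2/4 - 3/6)))*(-82 - 25) = ((5*6)*3**2)*(-82 - 25) = (30*9)*(-107) = 270*(-107) = -28890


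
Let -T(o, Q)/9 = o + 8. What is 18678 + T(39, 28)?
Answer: 18255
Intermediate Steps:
T(o, Q) = -72 - 9*o (T(o, Q) = -9*(o + 8) = -9*(8 + o) = -72 - 9*o)
18678 + T(39, 28) = 18678 + (-72 - 9*39) = 18678 + (-72 - 351) = 18678 - 423 = 18255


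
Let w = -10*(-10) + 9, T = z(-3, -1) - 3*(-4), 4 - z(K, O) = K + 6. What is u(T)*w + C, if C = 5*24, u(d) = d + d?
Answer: 2954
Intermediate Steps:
z(K, O) = -2 - K (z(K, O) = 4 - (K + 6) = 4 - (6 + K) = 4 + (-6 - K) = -2 - K)
T = 13 (T = (-2 - 1*(-3)) - 3*(-4) = (-2 + 3) + 12 = 1 + 12 = 13)
u(d) = 2*d
C = 120
w = 109 (w = 100 + 9 = 109)
u(T)*w + C = (2*13)*109 + 120 = 26*109 + 120 = 2834 + 120 = 2954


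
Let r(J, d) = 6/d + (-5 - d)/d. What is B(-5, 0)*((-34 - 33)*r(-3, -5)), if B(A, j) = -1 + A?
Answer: -2412/5 ≈ -482.40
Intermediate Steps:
r(J, d) = 6/d + (-5 - d)/d
B(-5, 0)*((-34 - 33)*r(-3, -5)) = (-1 - 5)*((-34 - 33)*((1 - 1*(-5))/(-5))) = -(-402)*(-(1 + 5)/5) = -(-402)*(-⅕*6) = -(-402)*(-6)/5 = -6*402/5 = -2412/5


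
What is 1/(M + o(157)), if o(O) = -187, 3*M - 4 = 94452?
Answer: 3/93895 ≈ 3.1951e-5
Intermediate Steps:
M = 94456/3 (M = 4/3 + (⅓)*94452 = 4/3 + 31484 = 94456/3 ≈ 31485.)
1/(M + o(157)) = 1/(94456/3 - 187) = 1/(93895/3) = 3/93895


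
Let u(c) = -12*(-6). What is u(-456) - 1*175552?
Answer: -175480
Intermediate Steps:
u(c) = 72
u(-456) - 1*175552 = 72 - 1*175552 = 72 - 175552 = -175480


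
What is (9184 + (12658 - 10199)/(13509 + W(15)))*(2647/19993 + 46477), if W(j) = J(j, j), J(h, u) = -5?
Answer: 28811124846864765/67496368 ≈ 4.2685e+8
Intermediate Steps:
W(j) = -5
(9184 + (12658 - 10199)/(13509 + W(15)))*(2647/19993 + 46477) = (9184 + (12658 - 10199)/(13509 - 5))*(2647/19993 + 46477) = (9184 + 2459/13504)*(2647*(1/19993) + 46477) = (9184 + 2459*(1/13504))*(2647/19993 + 46477) = (9184 + 2459/13504)*(929217308/19993) = (124023195/13504)*(929217308/19993) = 28811124846864765/67496368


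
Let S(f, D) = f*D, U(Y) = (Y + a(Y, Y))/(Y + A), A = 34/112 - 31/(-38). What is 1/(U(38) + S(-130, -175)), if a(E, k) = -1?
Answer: 41623/946962618 ≈ 4.3954e-5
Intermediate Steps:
A = 1191/1064 (A = 34*(1/112) - 31*(-1/38) = 17/56 + 31/38 = 1191/1064 ≈ 1.1194)
U(Y) = (-1 + Y)/(1191/1064 + Y) (U(Y) = (Y - 1)/(Y + 1191/1064) = (-1 + Y)/(1191/1064 + Y))
S(f, D) = D*f
1/(U(38) + S(-130, -175)) = 1/(1064*(-1 + 38)/(1191 + 1064*38) - 175*(-130)) = 1/(1064*37/(1191 + 40432) + 22750) = 1/(1064*37/41623 + 22750) = 1/(1064*(1/41623)*37 + 22750) = 1/(39368/41623 + 22750) = 1/(946962618/41623) = 41623/946962618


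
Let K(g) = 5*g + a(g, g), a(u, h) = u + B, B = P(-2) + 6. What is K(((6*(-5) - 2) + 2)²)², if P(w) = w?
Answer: 29203216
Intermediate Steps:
B = 4 (B = -2 + 6 = 4)
a(u, h) = 4 + u (a(u, h) = u + 4 = 4 + u)
K(g) = 4 + 6*g (K(g) = 5*g + (4 + g) = 4 + 6*g)
K(((6*(-5) - 2) + 2)²)² = (4 + 6*((6*(-5) - 2) + 2)²)² = (4 + 6*((-30 - 2) + 2)²)² = (4 + 6*(-32 + 2)²)² = (4 + 6*(-30)²)² = (4 + 6*900)² = (4 + 5400)² = 5404² = 29203216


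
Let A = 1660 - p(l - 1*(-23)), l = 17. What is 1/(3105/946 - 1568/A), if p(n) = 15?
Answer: 222310/517771 ≈ 0.42936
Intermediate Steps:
A = 1645 (A = 1660 - 1*15 = 1660 - 15 = 1645)
1/(3105/946 - 1568/A) = 1/(3105/946 - 1568/1645) = 1/(3105*(1/946) - 1568*1/1645) = 1/(3105/946 - 224/235) = 1/(517771/222310) = 222310/517771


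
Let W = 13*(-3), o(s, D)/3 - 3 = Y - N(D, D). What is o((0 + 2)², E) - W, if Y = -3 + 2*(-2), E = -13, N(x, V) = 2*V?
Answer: 105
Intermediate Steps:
Y = -7 (Y = -3 - 4 = -7)
o(s, D) = -12 - 6*D (o(s, D) = 9 + 3*(-7 - 2*D) = 9 + (-21 - 6*D) = -12 - 6*D)
W = -39
o((0 + 2)², E) - W = (-12 - 6*(-13)) - 1*(-39) = (-12 + 78) + 39 = 66 + 39 = 105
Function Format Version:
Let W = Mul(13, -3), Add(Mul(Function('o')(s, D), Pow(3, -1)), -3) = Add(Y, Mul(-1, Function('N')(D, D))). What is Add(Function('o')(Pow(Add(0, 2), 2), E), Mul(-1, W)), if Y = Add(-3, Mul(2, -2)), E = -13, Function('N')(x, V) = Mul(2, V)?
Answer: 105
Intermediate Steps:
Y = -7 (Y = Add(-3, -4) = -7)
Function('o')(s, D) = Add(-12, Mul(-6, D)) (Function('o')(s, D) = Add(9, Mul(3, Add(-7, Mul(-1, Mul(2, D))))) = Add(9, Mul(3, Add(-7, Mul(-2, D)))) = Add(9, Add(-21, Mul(-6, D))) = Add(-12, Mul(-6, D)))
W = -39
Add(Function('o')(Pow(Add(0, 2), 2), E), Mul(-1, W)) = Add(Add(-12, Mul(-6, -13)), Mul(-1, -39)) = Add(Add(-12, 78), 39) = Add(66, 39) = 105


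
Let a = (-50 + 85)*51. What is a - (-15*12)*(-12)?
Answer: -375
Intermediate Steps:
a = 1785 (a = 35*51 = 1785)
a - (-15*12)*(-12) = 1785 - (-15*12)*(-12) = 1785 - (-180)*(-12) = 1785 - 1*2160 = 1785 - 2160 = -375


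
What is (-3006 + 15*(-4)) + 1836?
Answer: -1230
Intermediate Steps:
(-3006 + 15*(-4)) + 1836 = (-3006 - 60) + 1836 = -3066 + 1836 = -1230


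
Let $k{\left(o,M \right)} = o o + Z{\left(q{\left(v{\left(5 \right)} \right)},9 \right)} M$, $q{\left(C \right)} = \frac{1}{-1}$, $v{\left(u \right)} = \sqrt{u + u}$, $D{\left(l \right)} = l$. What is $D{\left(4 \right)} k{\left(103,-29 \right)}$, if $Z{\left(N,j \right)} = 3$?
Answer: $42088$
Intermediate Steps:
$v{\left(u \right)} = \sqrt{2} \sqrt{u}$ ($v{\left(u \right)} = \sqrt{2 u} = \sqrt{2} \sqrt{u}$)
$q{\left(C \right)} = -1$
$k{\left(o,M \right)} = o^{2} + 3 M$ ($k{\left(o,M \right)} = o o + 3 M = o^{2} + 3 M$)
$D{\left(4 \right)} k{\left(103,-29 \right)} = 4 \left(103^{2} + 3 \left(-29\right)\right) = 4 \left(10609 - 87\right) = 4 \cdot 10522 = 42088$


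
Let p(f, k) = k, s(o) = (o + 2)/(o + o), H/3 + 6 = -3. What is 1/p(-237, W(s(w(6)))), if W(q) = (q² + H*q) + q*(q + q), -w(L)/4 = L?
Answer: -192/2255 ≈ -0.085144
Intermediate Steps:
H = -27 (H = -18 + 3*(-3) = -18 - 9 = -27)
w(L) = -4*L
s(o) = (2 + o)/(2*o) (s(o) = (2 + o)/((2*o)) = (2 + o)*(1/(2*o)) = (2 + o)/(2*o))
W(q) = -27*q + 3*q² (W(q) = (q² - 27*q) + q*(q + q) = (q² - 27*q) + q*(2*q) = (q² - 27*q) + 2*q² = -27*q + 3*q²)
1/p(-237, W(s(w(6)))) = 1/(3*((2 - 4*6)/(2*((-4*6))))*(-9 + (2 - 4*6)/(2*((-4*6))))) = 1/(3*((½)*(2 - 24)/(-24))*(-9 + (½)*(2 - 24)/(-24))) = 1/(3*((½)*(-1/24)*(-22))*(-9 + (½)*(-1/24)*(-22))) = 1/(3*(11/24)*(-9 + 11/24)) = 1/(3*(11/24)*(-205/24)) = 1/(-2255/192) = -192/2255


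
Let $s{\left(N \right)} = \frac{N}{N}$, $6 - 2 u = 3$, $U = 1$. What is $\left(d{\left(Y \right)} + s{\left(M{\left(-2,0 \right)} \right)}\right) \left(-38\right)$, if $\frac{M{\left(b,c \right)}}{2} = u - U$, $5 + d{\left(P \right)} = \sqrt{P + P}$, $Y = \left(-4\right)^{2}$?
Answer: $152 - 152 \sqrt{2} \approx -62.96$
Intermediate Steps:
$Y = 16$
$u = \frac{3}{2}$ ($u = 3 - \frac{3}{2} = \frac{3}{2} \approx 1.5$)
$d{\left(P \right)} = -5 + \sqrt{2} \sqrt{P}$ ($d{\left(P \right)} = -5 + \sqrt{P + P} = -5 + \sqrt{2 P} = -5 + \sqrt{2} \sqrt{P}$)
$M{\left(b,c \right)} = 1$ ($M{\left(b,c \right)} = 2 \left(\frac{3}{2} - 1\right) = 2 \cdot \frac{1}{2} = 1$)
$s{\left(N \right)} = 1$
$\left(d{\left(Y \right)} + s{\left(M{\left(-2,0 \right)} \right)}\right) \left(-38\right) = \left(\left(-5 + \sqrt{2} \sqrt{16}\right) + 1\right) \left(-38\right) = \left(\left(-5 + \sqrt{2} \cdot 4\right) + 1\right) \left(-38\right) = \left(\left(-5 + 4 \sqrt{2}\right) + 1\right) \left(-38\right) = \left(-4 + 4 \sqrt{2}\right) \left(-38\right) = 152 - 152 \sqrt{2}$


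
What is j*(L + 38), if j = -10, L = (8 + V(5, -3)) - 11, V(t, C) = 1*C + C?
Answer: -290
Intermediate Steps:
V(t, C) = 2*C (V(t, C) = C + C = 2*C)
L = -9 (L = (8 + 2*(-3)) - 11 = (8 - 6) - 11 = 2 - 11 = -9)
j*(L + 38) = -10*(-9 + 38) = -10*29 = -290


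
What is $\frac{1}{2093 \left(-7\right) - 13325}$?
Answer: $- \frac{1}{27976} \approx -3.5745 \cdot 10^{-5}$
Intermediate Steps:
$\frac{1}{2093 \left(-7\right) - 13325} = \frac{1}{-14651 + \left(-39531 + 26206\right)} = \frac{1}{-14651 - 13325} = \frac{1}{-27976} = - \frac{1}{27976}$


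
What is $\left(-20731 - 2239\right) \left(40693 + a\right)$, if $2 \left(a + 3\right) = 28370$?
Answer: $-1260478750$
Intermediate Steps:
$a = 14182$ ($a = -3 + \frac{1}{2} \cdot 28370 = -3 + 14185 = 14182$)
$\left(-20731 - 2239\right) \left(40693 + a\right) = \left(-20731 - 2239\right) \left(40693 + 14182\right) = \left(-22970\right) 54875 = -1260478750$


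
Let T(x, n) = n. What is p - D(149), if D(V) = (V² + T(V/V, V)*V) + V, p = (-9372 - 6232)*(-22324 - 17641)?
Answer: 623569309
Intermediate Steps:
p = 623613860 (p = -15604*(-39965) = 623613860)
D(V) = V + 2*V² (D(V) = (V² + V*V) + V = (V² + V²) + V = 2*V² + V = V + 2*V²)
p - D(149) = 623613860 - 149*(1 + 2*149) = 623613860 - 149*(1 + 298) = 623613860 - 149*299 = 623613860 - 1*44551 = 623613860 - 44551 = 623569309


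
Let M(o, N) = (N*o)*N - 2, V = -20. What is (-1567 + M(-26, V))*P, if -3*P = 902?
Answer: 10796038/3 ≈ 3.5987e+6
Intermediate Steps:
P = -902/3 (P = -⅓*902 = -902/3 ≈ -300.67)
M(o, N) = -2 + o*N² (M(o, N) = o*N² - 2 = -2 + o*N²)
(-1567 + M(-26, V))*P = (-1567 + (-2 - 26*(-20)²))*(-902/3) = (-1567 + (-2 - 26*400))*(-902/3) = (-1567 + (-2 - 10400))*(-902/3) = (-1567 - 10402)*(-902/3) = -11969*(-902/3) = 10796038/3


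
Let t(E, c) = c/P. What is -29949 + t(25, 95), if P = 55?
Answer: -329420/11 ≈ -29947.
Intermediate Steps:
t(E, c) = c/55
-29949 + t(25, 95) = -29949 + (1/55)*95 = -29949 + 19/11 = -329420/11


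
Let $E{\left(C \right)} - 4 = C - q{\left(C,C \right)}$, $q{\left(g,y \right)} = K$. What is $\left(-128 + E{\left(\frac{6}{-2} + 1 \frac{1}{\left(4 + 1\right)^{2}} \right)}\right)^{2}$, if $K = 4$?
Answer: $\frac{10719076}{625} \approx 17151.0$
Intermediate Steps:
$q{\left(g,y \right)} = 4$
$E{\left(C \right)} = C$ ($E{\left(C \right)} = 4 + \left(C - 4\right) = 4 + \left(-4 + C\right) = C$)
$\left(-128 + E{\left(\frac{6}{-2} + 1 \frac{1}{\left(4 + 1\right)^{2}} \right)}\right)^{2} = \left(-128 + \left(\frac{6}{-2} + 1 \frac{1}{\left(4 + 1\right)^{2}}\right)\right)^{2} = \left(-128 + \left(6 \left(- \frac{1}{2}\right) + 1 \frac{1}{5^{2}}\right)\right)^{2} = \left(-128 - \left(3 - \frac{1}{25}\right)\right)^{2} = \left(-128 + \left(-3 + 1 \cdot \frac{1}{25}\right)\right)^{2} = \left(-128 + \left(-3 + \frac{1}{25}\right)\right)^{2} = \left(-128 - \frac{74}{25}\right)^{2} = \left(- \frac{3274}{25}\right)^{2} = \frac{10719076}{625}$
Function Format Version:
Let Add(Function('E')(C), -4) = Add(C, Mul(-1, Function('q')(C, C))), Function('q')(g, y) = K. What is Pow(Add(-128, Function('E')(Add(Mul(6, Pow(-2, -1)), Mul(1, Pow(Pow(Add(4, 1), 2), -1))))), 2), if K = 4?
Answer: Rational(10719076, 625) ≈ 17151.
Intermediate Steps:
Function('q')(g, y) = 4
Function('E')(C) = C (Function('E')(C) = Add(4, Add(C, Mul(-1, 4))) = Add(4, Add(C, -4)) = Add(4, Add(-4, C)) = C)
Pow(Add(-128, Function('E')(Add(Mul(6, Pow(-2, -1)), Mul(1, Pow(Pow(Add(4, 1), 2), -1))))), 2) = Pow(Add(-128, Add(Mul(6, Pow(-2, -1)), Mul(1, Pow(Pow(Add(4, 1), 2), -1)))), 2) = Pow(Add(-128, Add(Mul(6, Rational(-1, 2)), Mul(1, Pow(Pow(5, 2), -1)))), 2) = Pow(Add(-128, Add(-3, Mul(1, Pow(25, -1)))), 2) = Pow(Add(-128, Add(-3, Mul(1, Rational(1, 25)))), 2) = Pow(Add(-128, Add(-3, Rational(1, 25))), 2) = Pow(Add(-128, Rational(-74, 25)), 2) = Pow(Rational(-3274, 25), 2) = Rational(10719076, 625)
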